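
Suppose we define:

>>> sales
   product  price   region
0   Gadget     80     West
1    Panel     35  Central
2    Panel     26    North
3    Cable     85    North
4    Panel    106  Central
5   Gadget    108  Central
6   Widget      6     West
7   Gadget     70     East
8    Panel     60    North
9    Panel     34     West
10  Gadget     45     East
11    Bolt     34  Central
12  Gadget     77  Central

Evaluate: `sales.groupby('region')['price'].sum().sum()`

766

group by region, sum of price:
region
Central    360
East       115
North      171
West       120
Name: price, dtype: int64
Finally, sum of the resulting series = 766.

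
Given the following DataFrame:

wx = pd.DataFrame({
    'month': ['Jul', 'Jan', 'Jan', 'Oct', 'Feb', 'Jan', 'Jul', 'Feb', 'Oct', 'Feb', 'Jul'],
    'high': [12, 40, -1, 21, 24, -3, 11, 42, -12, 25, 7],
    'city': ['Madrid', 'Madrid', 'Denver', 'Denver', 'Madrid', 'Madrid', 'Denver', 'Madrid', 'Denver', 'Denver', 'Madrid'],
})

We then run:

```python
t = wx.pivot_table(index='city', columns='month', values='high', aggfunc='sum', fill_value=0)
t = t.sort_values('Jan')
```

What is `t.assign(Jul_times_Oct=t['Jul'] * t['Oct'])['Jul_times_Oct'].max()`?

99

pivot: rows=city, cols=month, sum(high):
month   Feb  Jan  Jul  Oct
city                      
Denver   25   -1   11    9
Madrid   66   37   19    0
sort by Jan:
month   Feb  Jan  Jul  Oct
city                      
Denver   25   -1   11    9
Madrid   66   37   19    0
add column Jul_times_Oct = t['Jul'] * t['Oct']:
month   Feb  Jan  Jul  Oct  Jul_times_Oct
city                                     
Denver   25   -1   11    9             99
Madrid   66   37   19    0              0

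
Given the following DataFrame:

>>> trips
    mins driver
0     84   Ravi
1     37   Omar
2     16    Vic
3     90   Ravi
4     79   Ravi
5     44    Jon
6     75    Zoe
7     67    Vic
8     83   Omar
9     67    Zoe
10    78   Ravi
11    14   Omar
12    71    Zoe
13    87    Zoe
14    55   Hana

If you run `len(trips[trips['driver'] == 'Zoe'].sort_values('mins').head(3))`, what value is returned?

3

filter rows where driver == 'Zoe':
    mins driver
6     75    Zoe
9     67    Zoe
12    71    Zoe
13    87    Zoe
sort by mins:
    mins driver
9     67    Zoe
12    71    Zoe
6     75    Zoe
13    87    Zoe
take first 3 rows:
    mins driver
9     67    Zoe
12    71    Zoe
6     75    Zoe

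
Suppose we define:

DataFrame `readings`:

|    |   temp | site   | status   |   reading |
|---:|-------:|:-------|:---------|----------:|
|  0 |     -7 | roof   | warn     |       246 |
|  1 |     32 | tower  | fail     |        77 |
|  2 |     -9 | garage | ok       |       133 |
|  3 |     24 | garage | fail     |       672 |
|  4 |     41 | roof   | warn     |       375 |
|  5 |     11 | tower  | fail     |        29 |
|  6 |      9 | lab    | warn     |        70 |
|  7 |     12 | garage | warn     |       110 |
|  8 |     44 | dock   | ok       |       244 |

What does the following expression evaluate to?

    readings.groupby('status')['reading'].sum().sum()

group by status, sum of reading:
status
fail    778
ok      377
warn    801
Name: reading, dtype: int64

1956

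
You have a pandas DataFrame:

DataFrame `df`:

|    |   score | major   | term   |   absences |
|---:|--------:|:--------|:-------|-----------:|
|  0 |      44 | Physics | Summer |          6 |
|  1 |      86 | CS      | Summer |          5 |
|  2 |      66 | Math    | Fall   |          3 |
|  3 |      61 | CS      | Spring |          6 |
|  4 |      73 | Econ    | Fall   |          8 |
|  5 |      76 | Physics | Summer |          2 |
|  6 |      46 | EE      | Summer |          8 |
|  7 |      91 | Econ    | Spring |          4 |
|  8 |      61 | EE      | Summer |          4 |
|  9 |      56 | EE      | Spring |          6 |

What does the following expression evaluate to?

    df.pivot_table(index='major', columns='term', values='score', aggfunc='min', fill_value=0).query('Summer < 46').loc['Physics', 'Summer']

pivot: rows=major, cols=term, min(score):
term     Fall  Spring  Summer
major                        
CS          0      61      86
EE          0      56      46
Econ       73      91       0
Math       66       0       0
Physics     0       0      44
filter rows where Summer < 46:
term     Fall  Spring  Summer
major                        
Econ       73      91       0
Math       66       0       0
Physics     0       0      44
value at row 'Physics', column 'Summer' → 44

44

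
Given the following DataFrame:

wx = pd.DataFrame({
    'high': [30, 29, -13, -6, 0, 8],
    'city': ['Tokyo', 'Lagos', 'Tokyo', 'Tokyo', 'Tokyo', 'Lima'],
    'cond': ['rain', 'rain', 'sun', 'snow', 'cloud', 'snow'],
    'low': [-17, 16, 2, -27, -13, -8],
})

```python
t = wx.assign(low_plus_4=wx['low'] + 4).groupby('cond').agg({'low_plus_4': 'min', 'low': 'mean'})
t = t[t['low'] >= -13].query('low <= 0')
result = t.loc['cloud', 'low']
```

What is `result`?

add column low_plus_4 = wx['low'] + 4:
   high   city   cond  low  low_plus_4
0    30  Tokyo   rain  -17         -13
1    29  Lagos   rain   16          20
2   -13  Tokyo    sun    2           6
3    -6  Tokyo   snow  -27         -23
4     0  Tokyo  cloud  -13          -9
5     8   Lima   snow   -8          -4
group by cond: min(low_plus_4), mean(low):
       low_plus_4   low
cond                   
cloud          -9 -13.0
rain          -13  -0.5
snow          -23 -17.5
sun             6   2.0
filter rows where low >= -13:
       low_plus_4   low
cond                   
cloud          -9 -13.0
rain          -13  -0.5
sun             6   2.0
filter rows where low <= 0:
       low_plus_4   low
cond                   
cloud          -9 -13.0
rain          -13  -0.5
Hence -13.0.

-13.0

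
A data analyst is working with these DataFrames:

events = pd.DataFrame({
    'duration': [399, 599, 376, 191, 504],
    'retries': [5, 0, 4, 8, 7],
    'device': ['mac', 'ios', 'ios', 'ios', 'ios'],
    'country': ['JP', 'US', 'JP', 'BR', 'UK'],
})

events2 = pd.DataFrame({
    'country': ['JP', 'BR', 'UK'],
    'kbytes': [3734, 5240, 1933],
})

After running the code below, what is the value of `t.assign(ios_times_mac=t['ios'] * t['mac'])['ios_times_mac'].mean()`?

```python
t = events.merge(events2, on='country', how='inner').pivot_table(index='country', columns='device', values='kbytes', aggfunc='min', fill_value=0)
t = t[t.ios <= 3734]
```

6971378.0

merge on 'country' (how='inner') → 4 rows:
   duration  retries device country  kbytes
0       399        5    mac      JP    3734
1       376        4    ios      JP    3734
2       191        8    ios      BR    5240
3       504        7    ios      UK    1933
pivot: rows=country, cols=device, min(kbytes):
device    ios   mac
country            
BR       5240     0
JP       3734  3734
UK       1933     0
filter rows where ios <= 3734:
device    ios   mac
country            
JP       3734  3734
UK       1933     0
add column ios_times_mac = t['ios'] * t['mac']:
device    ios   mac  ios_times_mac
country                           
JP       3734  3734       13942756
UK       1933     0              0
Hence 6971378.0.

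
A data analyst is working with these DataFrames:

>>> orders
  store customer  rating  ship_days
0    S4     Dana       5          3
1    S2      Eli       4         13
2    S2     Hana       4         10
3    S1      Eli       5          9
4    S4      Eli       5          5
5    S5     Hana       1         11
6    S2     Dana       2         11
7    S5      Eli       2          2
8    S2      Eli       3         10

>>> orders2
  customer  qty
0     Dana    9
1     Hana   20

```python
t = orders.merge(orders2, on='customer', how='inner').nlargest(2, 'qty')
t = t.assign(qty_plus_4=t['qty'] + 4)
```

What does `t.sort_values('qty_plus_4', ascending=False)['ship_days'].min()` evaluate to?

10

merge on 'customer' (how='inner') → 4 rows:
  store customer  rating  ship_days  qty
0    S4     Dana       5          3    9
1    S2     Hana       4         10   20
2    S5     Hana       1         11   20
3    S2     Dana       2         11    9
take 2 rows with largest qty:
  store customer  rating  ship_days  qty
1    S2     Hana       4         10   20
2    S5     Hana       1         11   20
add column qty_plus_4 = t['qty'] + 4:
  store customer  rating  ship_days  qty  qty_plus_4
1    S2     Hana       4         10   20          24
2    S5     Hana       1         11   20          24
sort by qty_plus_4 descending:
  store customer  rating  ship_days  qty  qty_plus_4
1    S2     Hana       4         10   20          24
2    S5     Hana       1         11   20          24
Hence 10.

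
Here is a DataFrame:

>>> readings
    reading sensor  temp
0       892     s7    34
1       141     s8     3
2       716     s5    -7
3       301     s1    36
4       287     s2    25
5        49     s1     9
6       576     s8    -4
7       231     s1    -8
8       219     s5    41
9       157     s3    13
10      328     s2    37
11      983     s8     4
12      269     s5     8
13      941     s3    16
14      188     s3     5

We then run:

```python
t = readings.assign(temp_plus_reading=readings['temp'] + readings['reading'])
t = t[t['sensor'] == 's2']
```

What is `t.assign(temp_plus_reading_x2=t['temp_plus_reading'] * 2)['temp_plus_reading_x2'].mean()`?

add column temp_plus_reading = readings['temp'] + readings['reading']:
    reading sensor  temp  temp_plus_reading
0       892     s7    34                926
1       141     s8     3                144
2       716     s5    -7                709
3       301     s1    36                337
4       287     s2    25                312
5        49     s1     9                 58
6       576     s8    -4                572
7       231     s1    -8                223
8       219     s5    41                260
9       157     s3    13                170
10      328     s2    37                365
11      983     s8     4                987
12      269     s5     8                277
13      941     s3    16                957
14      188     s3     5                193
filter rows where sensor == 's2':
    reading sensor  temp  temp_plus_reading
4       287     s2    25                312
10      328     s2    37                365
add column temp_plus_reading_x2 = t['temp_plus_reading'] * 2:
    reading sensor  temp  temp_plus_reading  temp_plus_reading_x2
4       287     s2    25                312                   624
10      328     s2    37                365                   730
Finally, mean of column 'temp_plus_reading_x2' = 677.0.

677.0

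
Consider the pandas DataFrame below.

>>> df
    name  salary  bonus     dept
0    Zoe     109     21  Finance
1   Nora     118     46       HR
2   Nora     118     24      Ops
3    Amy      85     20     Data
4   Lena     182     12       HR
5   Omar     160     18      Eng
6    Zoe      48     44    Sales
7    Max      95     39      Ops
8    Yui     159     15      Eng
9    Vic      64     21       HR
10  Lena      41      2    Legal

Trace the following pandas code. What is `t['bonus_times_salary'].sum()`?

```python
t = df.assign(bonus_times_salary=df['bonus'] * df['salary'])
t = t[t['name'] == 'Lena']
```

add column bonus_times_salary = df['bonus'] * df['salary']:
    name  salary  bonus     dept  bonus_times_salary
0    Zoe     109     21  Finance                2289
1   Nora     118     46       HR                5428
2   Nora     118     24      Ops                2832
3    Amy      85     20     Data                1700
4   Lena     182     12       HR                2184
5   Omar     160     18      Eng                2880
6    Zoe      48     44    Sales                2112
7    Max      95     39      Ops                3705
8    Yui     159     15      Eng                2385
9    Vic      64     21       HR                1344
10  Lena      41      2    Legal                  82
filter rows where name == 'Lena':
    name  salary  bonus   dept  bonus_times_salary
4   Lena     182     12     HR                2184
10  Lena      41      2  Legal                  82
Hence 2266.

2266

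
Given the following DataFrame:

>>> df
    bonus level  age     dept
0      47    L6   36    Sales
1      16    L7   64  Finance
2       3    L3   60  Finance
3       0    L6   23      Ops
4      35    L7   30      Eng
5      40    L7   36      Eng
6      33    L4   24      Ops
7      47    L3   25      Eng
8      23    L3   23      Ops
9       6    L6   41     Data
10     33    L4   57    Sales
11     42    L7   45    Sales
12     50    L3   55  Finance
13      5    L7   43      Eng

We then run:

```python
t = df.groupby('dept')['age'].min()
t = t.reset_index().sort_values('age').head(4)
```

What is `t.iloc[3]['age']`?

41

group by dept, min of age:
dept
Data       41
Eng        25
Finance    55
Ops        23
Sales      36
Name: age, dtype: int64
reset_index():
      dept  age
0     Data   41
1      Eng   25
2  Finance   55
3      Ops   23
4    Sales   36
sort by age:
      dept  age
3      Ops   23
1      Eng   25
4    Sales   36
0     Data   41
2  Finance   55
take first 4 rows:
    dept  age
3    Ops   23
1    Eng   25
4  Sales   36
0   Data   41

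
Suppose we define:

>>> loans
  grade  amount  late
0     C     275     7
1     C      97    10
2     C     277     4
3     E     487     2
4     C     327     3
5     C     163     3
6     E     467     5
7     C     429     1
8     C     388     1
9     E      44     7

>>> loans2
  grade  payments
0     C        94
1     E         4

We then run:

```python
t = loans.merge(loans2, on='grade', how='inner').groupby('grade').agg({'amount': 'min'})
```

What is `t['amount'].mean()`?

70.5

merge on 'grade' (how='inner') → 10 rows:
  grade  amount  late  payments
0     C     275     7        94
1     C      97    10        94
2     C     277     4        94
3     E     487     2         4
4     C     327     3        94
5     C     163     3        94
6     E     467     5         4
7     C     429     1        94
8     C     388     1        94
9     E      44     7         4
group by grade, min of amount:
       amount
grade        
C          97
E          44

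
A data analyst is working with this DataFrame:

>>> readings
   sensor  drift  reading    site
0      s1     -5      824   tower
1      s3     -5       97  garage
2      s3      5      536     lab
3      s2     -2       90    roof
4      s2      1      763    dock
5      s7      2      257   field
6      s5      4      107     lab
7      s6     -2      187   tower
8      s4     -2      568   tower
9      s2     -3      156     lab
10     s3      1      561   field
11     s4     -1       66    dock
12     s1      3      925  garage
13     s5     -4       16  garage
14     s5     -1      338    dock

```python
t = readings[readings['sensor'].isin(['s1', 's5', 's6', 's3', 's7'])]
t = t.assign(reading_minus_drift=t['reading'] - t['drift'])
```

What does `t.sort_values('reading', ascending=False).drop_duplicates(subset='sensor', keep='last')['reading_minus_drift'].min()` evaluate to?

20

filter rows where sensor in ['s1', 's5', 's6', 's3', 's7']:
   sensor  drift  reading    site
0      s1     -5      824   tower
1      s3     -5       97  garage
2      s3      5      536     lab
5      s7      2      257   field
6      s5      4      107     lab
7      s6     -2      187   tower
10     s3      1      561   field
12     s1      3      925  garage
13     s5     -4       16  garage
14     s5     -1      338    dock
add column reading_minus_drift = t['reading'] - t['drift']:
   sensor  drift  reading    site  reading_minus_drift
0      s1     -5      824   tower                  829
1      s3     -5       97  garage                  102
2      s3      5      536     lab                  531
5      s7      2      257   field                  255
6      s5      4      107     lab                  103
7      s6     -2      187   tower                  189
10     s3      1      561   field                  560
12     s1      3      925  garage                  922
13     s5     -4       16  garage                   20
14     s5     -1      338    dock                  339
sort by reading descending:
   sensor  drift  reading    site  reading_minus_drift
12     s1      3      925  garage                  922
0      s1     -5      824   tower                  829
10     s3      1      561   field                  560
2      s3      5      536     lab                  531
14     s5     -1      338    dock                  339
5      s7      2      257   field                  255
7      s6     -2      187   tower                  189
6      s5      4      107     lab                  103
1      s3     -5       97  garage                  102
13     s5     -4       16  garage                   20
drop duplicate sensor (keep=last):
   sensor  drift  reading    site  reading_minus_drift
0      s1     -5      824   tower                  829
5      s7      2      257   field                  255
7      s6     -2      187   tower                  189
1      s3     -5       97  garage                  102
13     s5     -4       16  garage                   20
min of column 'reading_minus_drift' → 20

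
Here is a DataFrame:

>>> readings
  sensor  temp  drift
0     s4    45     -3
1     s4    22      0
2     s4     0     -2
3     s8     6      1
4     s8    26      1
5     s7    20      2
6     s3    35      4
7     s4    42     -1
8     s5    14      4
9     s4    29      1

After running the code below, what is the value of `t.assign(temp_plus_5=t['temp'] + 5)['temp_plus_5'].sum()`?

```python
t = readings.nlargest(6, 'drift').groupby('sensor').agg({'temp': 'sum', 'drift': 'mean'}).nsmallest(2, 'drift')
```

71

take 6 rows with largest drift:
  sensor  temp  drift
6     s3    35      4
8     s5    14      4
5     s7    20      2
3     s8     6      1
4     s8    26      1
9     s4    29      1
group by sensor: sum(temp), mean(drift):
        temp  drift
sensor             
s3        35    4.0
s4        29    1.0
s5        14    4.0
s7        20    2.0
s8        32    1.0
take 2 rows with smallest drift:
        temp  drift
sensor             
s4        29    1.0
s8        32    1.0
add column temp_plus_5 = t['temp'] + 5:
        temp  drift  temp_plus_5
sensor                          
s4        29    1.0           34
s8        32    1.0           37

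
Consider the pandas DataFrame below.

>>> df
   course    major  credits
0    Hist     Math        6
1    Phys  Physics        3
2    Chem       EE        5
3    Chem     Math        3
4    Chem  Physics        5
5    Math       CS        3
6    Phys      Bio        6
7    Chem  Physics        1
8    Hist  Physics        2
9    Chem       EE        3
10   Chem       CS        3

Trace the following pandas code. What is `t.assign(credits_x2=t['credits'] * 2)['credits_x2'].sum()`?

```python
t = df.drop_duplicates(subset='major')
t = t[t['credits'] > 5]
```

drop duplicate major (keep=first):
  course    major  credits
0   Hist     Math        6
1   Phys  Physics        3
2   Chem       EE        5
5   Math       CS        3
6   Phys      Bio        6
filter rows where credits > 5:
  course major  credits
0   Hist  Math        6
6   Phys   Bio        6
add column credits_x2 = t['credits'] * 2:
  course major  credits  credits_x2
0   Hist  Math        6          12
6   Phys   Bio        6          12
Then the sum of column 'credits_x2': 24

24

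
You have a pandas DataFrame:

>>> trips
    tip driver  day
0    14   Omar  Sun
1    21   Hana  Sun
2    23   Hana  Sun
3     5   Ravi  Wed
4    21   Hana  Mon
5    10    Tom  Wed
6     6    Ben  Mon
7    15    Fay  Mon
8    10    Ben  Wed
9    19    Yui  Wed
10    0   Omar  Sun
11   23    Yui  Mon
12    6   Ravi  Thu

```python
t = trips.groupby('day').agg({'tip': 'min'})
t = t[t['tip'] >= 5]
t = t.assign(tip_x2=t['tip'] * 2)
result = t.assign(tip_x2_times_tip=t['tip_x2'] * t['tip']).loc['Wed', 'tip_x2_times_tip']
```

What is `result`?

50

group by day, min of tip:
     tip
day     
Mon    6
Sun    0
Thu    6
Wed    5
filter rows where tip >= 5:
     tip
day     
Mon    6
Thu    6
Wed    5
add column tip_x2 = t['tip'] * 2:
     tip  tip_x2
day             
Mon    6      12
Thu    6      12
Wed    5      10
add column tip_x2_times_tip = t['tip_x2'] * t['tip']:
     tip  tip_x2  tip_x2_times_tip
day                               
Mon    6      12                72
Thu    6      12                72
Wed    5      10                50
Then the value at row 'Wed', column 'tip_x2_times_tip': 50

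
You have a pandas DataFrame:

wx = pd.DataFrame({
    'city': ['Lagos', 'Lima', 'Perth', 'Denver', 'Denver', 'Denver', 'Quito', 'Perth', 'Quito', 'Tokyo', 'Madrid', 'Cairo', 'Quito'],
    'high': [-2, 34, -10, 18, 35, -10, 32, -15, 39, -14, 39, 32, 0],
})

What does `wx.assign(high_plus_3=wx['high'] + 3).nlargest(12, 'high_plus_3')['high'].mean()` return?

add column high_plus_3 = wx['high'] + 3:
      city  high  high_plus_3
0    Lagos    -2            1
1     Lima    34           37
2    Perth   -10           -7
3   Denver    18           21
4   Denver    35           38
5   Denver   -10           -7
6    Quito    32           35
7    Perth   -15          -12
8    Quito    39           42
9    Tokyo   -14          -11
10  Madrid    39           42
11   Cairo    32           35
12   Quito     0            3
take 12 rows with largest high_plus_3:
      city  high  high_plus_3
8    Quito    39           42
10  Madrid    39           42
4   Denver    35           38
1     Lima    34           37
6    Quito    32           35
11   Cairo    32           35
3   Denver    18           21
12   Quito     0            3
0    Lagos    -2            1
2    Perth   -10           -7
5   Denver   -10           -7
9    Tokyo   -14          -11

16.0833333333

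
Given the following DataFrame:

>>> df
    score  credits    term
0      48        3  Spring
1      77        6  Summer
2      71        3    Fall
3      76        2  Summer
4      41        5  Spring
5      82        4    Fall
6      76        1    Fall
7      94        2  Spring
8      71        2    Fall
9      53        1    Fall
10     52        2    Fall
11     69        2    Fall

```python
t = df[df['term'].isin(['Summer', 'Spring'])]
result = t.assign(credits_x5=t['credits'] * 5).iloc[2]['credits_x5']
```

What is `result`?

10

filter rows where term in ['Summer', 'Spring']:
   score  credits    term
0     48        3  Spring
1     77        6  Summer
3     76        2  Summer
4     41        5  Spring
7     94        2  Spring
add column credits_x5 = t['credits'] * 5:
   score  credits    term  credits_x5
0     48        3  Spring          15
1     77        6  Summer          30
3     76        2  Summer          10
4     41        5  Spring          25
7     94        2  Spring          10
Finally, value at position 2, column 'credits_x5' = 10.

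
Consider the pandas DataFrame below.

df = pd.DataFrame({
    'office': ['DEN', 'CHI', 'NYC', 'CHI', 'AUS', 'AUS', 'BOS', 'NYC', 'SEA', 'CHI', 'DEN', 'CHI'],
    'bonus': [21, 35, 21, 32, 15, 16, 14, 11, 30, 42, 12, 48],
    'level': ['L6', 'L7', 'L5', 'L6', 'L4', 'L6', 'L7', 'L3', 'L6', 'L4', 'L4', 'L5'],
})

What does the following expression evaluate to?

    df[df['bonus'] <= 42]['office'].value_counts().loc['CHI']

filter rows where bonus <= 42:
   office  bonus level
0     DEN     21    L6
1     CHI     35    L7
2     NYC     21    L5
3     CHI     32    L6
4     AUS     15    L4
5     AUS     16    L6
6     BOS     14    L7
7     NYC     11    L3
8     SEA     30    L6
9     CHI     42    L4
10    DEN     12    L4
value_counts of office:
office
CHI    3
DEN    2
NYC    2
AUS    2
BOS    1
SEA    1
Name: count, dtype: int64
Finally, value at index 'CHI' = 3.

3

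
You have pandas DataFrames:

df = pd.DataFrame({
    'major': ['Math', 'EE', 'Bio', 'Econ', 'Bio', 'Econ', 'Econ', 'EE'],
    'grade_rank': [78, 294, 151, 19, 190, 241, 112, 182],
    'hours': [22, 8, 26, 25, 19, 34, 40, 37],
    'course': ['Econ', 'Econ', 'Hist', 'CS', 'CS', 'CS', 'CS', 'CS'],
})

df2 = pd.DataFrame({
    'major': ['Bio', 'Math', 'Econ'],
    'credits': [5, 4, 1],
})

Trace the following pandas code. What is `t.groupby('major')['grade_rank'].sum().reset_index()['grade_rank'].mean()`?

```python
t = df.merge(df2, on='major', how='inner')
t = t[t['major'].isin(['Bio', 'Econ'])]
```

merge on 'major' (how='inner') → 6 rows:
  major  grade_rank  hours course  credits
0  Math          78     22   Econ        4
1   Bio         151     26   Hist        5
2  Econ          19     25     CS        1
3   Bio         190     19     CS        5
4  Econ         241     34     CS        1
5  Econ         112     40     CS        1
filter rows where major in ['Bio', 'Econ']:
  major  grade_rank  hours course  credits
1   Bio         151     26   Hist        5
2  Econ          19     25     CS        1
3   Bio         190     19     CS        5
4  Econ         241     34     CS        1
5  Econ         112     40     CS        1
group by major, sum of grade_rank:
major
Bio     341
Econ    372
Name: grade_rank, dtype: int64
reset_index():
  major  grade_rank
0   Bio         341
1  Econ         372
So mean() = 356.5.

356.5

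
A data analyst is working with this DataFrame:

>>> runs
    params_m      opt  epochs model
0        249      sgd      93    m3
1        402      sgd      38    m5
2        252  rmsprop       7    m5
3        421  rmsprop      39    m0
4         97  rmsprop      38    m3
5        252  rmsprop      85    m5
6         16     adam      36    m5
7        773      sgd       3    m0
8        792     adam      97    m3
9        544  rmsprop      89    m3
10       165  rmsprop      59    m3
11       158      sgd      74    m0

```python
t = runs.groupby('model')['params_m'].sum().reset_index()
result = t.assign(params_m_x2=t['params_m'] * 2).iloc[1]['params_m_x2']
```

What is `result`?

group by model, sum of params_m:
model
m0    1352
m3    1847
m5     922
Name: params_m, dtype: int64
reset_index():
  model  params_m
0    m0      1352
1    m3      1847
2    m5       922
add column params_m_x2 = t['params_m'] * 2:
  model  params_m  params_m_x2
0    m0      1352         2704
1    m3      1847         3694
2    m5       922         1844
value at position 1, column 'params_m_x2' → 3694

3694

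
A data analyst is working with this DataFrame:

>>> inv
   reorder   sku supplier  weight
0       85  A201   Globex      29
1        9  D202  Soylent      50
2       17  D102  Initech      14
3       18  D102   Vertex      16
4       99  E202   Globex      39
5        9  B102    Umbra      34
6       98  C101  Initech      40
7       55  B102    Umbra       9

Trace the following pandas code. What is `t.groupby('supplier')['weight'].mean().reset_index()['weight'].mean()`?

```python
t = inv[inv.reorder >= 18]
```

24.75

filter rows where reorder >= 18:
   reorder   sku supplier  weight
0       85  A201   Globex      29
3       18  D102   Vertex      16
4       99  E202   Globex      39
6       98  C101  Initech      40
7       55  B102    Umbra       9
group by supplier, mean of weight:
supplier
Globex     34.0
Initech    40.0
Umbra       9.0
Vertex     16.0
Name: weight, dtype: float64
reset_index():
  supplier  weight
0   Globex    34.0
1  Initech    40.0
2    Umbra     9.0
3   Vertex    16.0
mean of column 'weight' → 24.75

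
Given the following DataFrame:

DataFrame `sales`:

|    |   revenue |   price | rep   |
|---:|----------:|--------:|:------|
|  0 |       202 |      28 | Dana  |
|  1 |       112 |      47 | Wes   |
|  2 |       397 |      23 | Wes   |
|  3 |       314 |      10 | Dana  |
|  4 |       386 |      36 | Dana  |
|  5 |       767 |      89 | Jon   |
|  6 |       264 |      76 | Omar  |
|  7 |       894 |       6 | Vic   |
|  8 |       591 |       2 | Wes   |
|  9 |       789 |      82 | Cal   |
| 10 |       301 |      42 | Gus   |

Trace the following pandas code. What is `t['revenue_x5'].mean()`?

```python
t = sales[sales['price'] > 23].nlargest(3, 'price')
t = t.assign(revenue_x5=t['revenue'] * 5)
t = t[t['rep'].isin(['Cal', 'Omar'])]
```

2632.5

filter rows where price > 23:
    revenue  price   rep
0       202     28  Dana
1       112     47   Wes
4       386     36  Dana
5       767     89   Jon
6       264     76  Omar
9       789     82   Cal
10      301     42   Gus
take 3 rows with largest price:
   revenue  price   rep
5      767     89   Jon
9      789     82   Cal
6      264     76  Omar
add column revenue_x5 = t['revenue'] * 5:
   revenue  price   rep  revenue_x5
5      767     89   Jon        3835
9      789     82   Cal        3945
6      264     76  Omar        1320
filter rows where rep in ['Cal', 'Omar']:
   revenue  price   rep  revenue_x5
9      789     82   Cal        3945
6      264     76  Omar        1320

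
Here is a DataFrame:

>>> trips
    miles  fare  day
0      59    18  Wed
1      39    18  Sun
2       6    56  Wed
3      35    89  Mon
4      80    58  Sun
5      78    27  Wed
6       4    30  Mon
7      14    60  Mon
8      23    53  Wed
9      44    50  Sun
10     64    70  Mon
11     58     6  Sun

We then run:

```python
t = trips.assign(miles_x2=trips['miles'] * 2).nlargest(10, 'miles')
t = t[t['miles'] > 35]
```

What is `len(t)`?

7

add column miles_x2 = trips['miles'] * 2:
    miles  fare  day  miles_x2
0      59    18  Wed       118
1      39    18  Sun        78
2       6    56  Wed        12
3      35    89  Mon        70
4      80    58  Sun       160
5      78    27  Wed       156
6       4    30  Mon         8
7      14    60  Mon        28
8      23    53  Wed        46
9      44    50  Sun        88
10     64    70  Mon       128
11     58     6  Sun       116
take 10 rows with largest miles:
    miles  fare  day  miles_x2
4      80    58  Sun       160
5      78    27  Wed       156
10     64    70  Mon       128
0      59    18  Wed       118
11     58     6  Sun       116
9      44    50  Sun        88
1      39    18  Sun        78
3      35    89  Mon        70
8      23    53  Wed        46
7      14    60  Mon        28
filter rows where miles > 35:
    miles  fare  day  miles_x2
4      80    58  Sun       160
5      78    27  Wed       156
10     64    70  Mon       128
0      59    18  Wed       118
11     58     6  Sun       116
9      44    50  Sun        88
1      39    18  Sun        78
number of rows → 7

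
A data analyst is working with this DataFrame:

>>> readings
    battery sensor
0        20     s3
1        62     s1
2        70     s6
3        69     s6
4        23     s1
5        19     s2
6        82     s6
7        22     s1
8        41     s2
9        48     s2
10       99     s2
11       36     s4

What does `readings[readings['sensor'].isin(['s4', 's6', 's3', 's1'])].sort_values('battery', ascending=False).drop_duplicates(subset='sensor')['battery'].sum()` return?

200

filter rows where sensor in ['s4', 's6', 's3', 's1']:
    battery sensor
0        20     s3
1        62     s1
2        70     s6
3        69     s6
4        23     s1
6        82     s6
7        22     s1
11       36     s4
sort by battery descending:
    battery sensor
6        82     s6
2        70     s6
3        69     s6
1        62     s1
11       36     s4
4        23     s1
7        22     s1
0        20     s3
drop duplicate sensor (keep=first):
    battery sensor
6        82     s6
1        62     s1
11       36     s4
0        20     s3
Finally, sum of column 'battery' = 200.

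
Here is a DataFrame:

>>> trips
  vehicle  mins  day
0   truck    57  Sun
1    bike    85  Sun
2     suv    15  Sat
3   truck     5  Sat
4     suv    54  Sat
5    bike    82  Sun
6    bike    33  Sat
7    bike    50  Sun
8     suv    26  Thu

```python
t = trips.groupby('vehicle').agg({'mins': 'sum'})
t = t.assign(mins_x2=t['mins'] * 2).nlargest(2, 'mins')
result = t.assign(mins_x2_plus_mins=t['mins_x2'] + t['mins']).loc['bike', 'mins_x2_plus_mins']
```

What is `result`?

group by vehicle, sum of mins:
         mins
vehicle      
bike      250
suv        95
truck      62
add column mins_x2 = t['mins'] * 2:
         mins  mins_x2
vehicle               
bike      250      500
suv        95      190
truck      62      124
take 2 rows with largest mins:
         mins  mins_x2
vehicle               
bike      250      500
suv        95      190
add column mins_x2_plus_mins = t['mins_x2'] + t['mins']:
         mins  mins_x2  mins_x2_plus_mins
vehicle                                  
bike      250      500                750
suv        95      190                285
Then the value at row 'bike', column 'mins_x2_plus_mins': 750

750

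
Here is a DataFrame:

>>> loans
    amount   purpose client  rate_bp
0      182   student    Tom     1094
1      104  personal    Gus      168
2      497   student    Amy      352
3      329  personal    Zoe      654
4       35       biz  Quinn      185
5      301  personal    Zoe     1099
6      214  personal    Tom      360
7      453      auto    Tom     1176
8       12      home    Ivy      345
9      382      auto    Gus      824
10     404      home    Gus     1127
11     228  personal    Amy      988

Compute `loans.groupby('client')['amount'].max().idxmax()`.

Amy

group by client, max of amount:
client
Amy      497
Gus      404
Ivy       12
Quinn     35
Tom      453
Zoe      329
Name: amount, dtype: int64
The label with the largest value is Amy.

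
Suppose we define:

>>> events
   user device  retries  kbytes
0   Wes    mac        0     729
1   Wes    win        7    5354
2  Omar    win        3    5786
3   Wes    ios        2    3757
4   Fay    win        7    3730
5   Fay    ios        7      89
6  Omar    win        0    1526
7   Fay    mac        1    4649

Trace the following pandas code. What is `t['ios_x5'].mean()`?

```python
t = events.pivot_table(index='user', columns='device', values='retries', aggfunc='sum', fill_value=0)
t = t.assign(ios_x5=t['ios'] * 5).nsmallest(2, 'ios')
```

pivot: rows=user, cols=device, sum(retries):
device  ios  mac  win
user                 
Fay       7    1    7
Omar      0    0    3
Wes       2    0    7
add column ios_x5 = t['ios'] * 5:
device  ios  mac  win  ios_x5
user                         
Fay       7    1    7      35
Omar      0    0    3       0
Wes       2    0    7      10
take 2 rows with smallest ios:
device  ios  mac  win  ios_x5
user                         
Omar      0    0    3       0
Wes       2    0    7      10
Finally, mean of column 'ios_x5' = 5.0.

5.0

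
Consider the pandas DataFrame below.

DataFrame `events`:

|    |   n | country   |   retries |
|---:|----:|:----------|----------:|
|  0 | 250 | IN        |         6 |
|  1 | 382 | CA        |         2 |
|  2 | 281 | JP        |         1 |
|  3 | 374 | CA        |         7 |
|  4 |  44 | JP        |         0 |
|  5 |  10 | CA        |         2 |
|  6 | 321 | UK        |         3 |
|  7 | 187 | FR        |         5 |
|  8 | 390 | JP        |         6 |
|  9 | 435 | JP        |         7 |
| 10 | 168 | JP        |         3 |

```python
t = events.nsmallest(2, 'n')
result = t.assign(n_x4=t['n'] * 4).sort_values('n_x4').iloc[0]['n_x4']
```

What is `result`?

40

take 2 rows with smallest n:
    n country  retries
5  10      CA        2
4  44      JP        0
add column n_x4 = t['n'] * 4:
    n country  retries  n_x4
5  10      CA        2    40
4  44      JP        0   176
sort by n_x4:
    n country  retries  n_x4
5  10      CA        2    40
4  44      JP        0   176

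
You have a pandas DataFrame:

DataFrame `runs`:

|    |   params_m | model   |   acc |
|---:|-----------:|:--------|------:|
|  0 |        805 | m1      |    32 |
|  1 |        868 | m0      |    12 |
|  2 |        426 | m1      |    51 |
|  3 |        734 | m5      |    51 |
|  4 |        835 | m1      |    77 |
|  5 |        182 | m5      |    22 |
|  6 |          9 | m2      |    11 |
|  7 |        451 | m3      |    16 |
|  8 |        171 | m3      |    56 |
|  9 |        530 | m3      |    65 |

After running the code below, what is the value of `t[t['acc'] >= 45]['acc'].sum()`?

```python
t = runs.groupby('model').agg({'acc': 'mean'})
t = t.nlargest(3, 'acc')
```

99.0

group by model, mean of acc:
             acc
model           
m0     12.000000
m1     53.333333
m2     11.000000
m3     45.666667
m5     36.500000
take 3 rows with largest acc:
             acc
model           
m1     53.333333
m3     45.666667
m5     36.500000
filter rows where acc >= 45:
             acc
model           
m1     53.333333
m3     45.666667
So sum() = 99.0.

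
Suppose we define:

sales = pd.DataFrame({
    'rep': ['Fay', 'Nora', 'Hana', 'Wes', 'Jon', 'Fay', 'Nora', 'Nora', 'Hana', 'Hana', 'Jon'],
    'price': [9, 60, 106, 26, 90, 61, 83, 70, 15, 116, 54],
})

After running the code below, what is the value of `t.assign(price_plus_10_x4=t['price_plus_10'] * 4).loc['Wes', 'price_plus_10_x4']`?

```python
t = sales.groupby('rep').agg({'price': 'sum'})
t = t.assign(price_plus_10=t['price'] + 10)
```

144

group by rep, sum of price:
      price
rep        
Fay      70
Hana    237
Jon     144
Nora    213
Wes      26
add column price_plus_10 = t['price'] + 10:
      price  price_plus_10
rep                       
Fay      70             80
Hana    237            247
Jon     144            154
Nora    213            223
Wes      26             36
add column price_plus_10_x4 = t['price_plus_10'] * 4:
      price  price_plus_10  price_plus_10_x4
rep                                         
Fay      70             80               320
Hana    237            247               988
Jon     144            154               616
Nora    213            223               892
Wes      26             36               144
value at row 'Wes', column 'price_plus_10_x4' → 144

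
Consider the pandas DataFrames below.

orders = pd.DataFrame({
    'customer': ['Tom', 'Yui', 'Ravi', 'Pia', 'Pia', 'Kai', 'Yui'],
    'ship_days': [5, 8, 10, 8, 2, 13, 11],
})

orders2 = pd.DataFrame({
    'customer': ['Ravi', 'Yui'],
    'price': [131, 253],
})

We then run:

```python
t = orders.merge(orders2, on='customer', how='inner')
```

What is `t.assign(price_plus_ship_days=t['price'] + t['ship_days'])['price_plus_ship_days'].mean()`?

222.0

merge on 'customer' (how='inner') → 3 rows:
  customer  ship_days  price
0      Yui          8    253
1     Ravi         10    131
2      Yui         11    253
add column price_plus_ship_days = t['price'] + t['ship_days']:
  customer  ship_days  price  price_plus_ship_days
0      Yui          8    253                   261
1     Ravi         10    131                   141
2      Yui         11    253                   264
The mean of column 'price_plus_ship_days' is 222.0.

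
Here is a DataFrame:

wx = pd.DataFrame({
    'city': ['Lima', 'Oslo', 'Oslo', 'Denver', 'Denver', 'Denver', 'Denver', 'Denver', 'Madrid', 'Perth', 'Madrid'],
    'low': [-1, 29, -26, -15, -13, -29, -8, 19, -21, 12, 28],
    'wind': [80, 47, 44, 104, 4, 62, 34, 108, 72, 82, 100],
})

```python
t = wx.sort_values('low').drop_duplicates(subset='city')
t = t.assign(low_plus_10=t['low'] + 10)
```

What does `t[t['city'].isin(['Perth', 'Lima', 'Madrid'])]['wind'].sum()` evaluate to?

sort by low:
      city  low  wind
5   Denver  -29    62
2     Oslo  -26    44
8   Madrid  -21    72
3   Denver  -15   104
4   Denver  -13     4
6   Denver   -8    34
0     Lima   -1    80
9    Perth   12    82
7   Denver   19   108
10  Madrid   28   100
1     Oslo   29    47
drop duplicate city (keep=first):
     city  low  wind
5  Denver  -29    62
2    Oslo  -26    44
8  Madrid  -21    72
0    Lima   -1    80
9   Perth   12    82
add column low_plus_10 = t['low'] + 10:
     city  low  wind  low_plus_10
5  Denver  -29    62          -19
2    Oslo  -26    44          -16
8  Madrid  -21    72          -11
0    Lima   -1    80            9
9   Perth   12    82           22
filter rows where city in ['Perth', 'Lima', 'Madrid']:
     city  low  wind  low_plus_10
8  Madrid  -21    72          -11
0    Lima   -1    80            9
9   Perth   12    82           22

234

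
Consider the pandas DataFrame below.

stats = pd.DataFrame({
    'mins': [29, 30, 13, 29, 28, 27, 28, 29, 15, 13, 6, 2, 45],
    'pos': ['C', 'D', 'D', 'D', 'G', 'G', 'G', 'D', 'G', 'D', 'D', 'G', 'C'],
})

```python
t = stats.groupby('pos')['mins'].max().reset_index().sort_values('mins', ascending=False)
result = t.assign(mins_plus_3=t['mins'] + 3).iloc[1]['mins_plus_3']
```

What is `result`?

group by pos, max of mins:
pos
C    45
D    30
G    28
Name: mins, dtype: int64
reset_index():
  pos  mins
0   C    45
1   D    30
2   G    28
sort by mins descending:
  pos  mins
0   C    45
1   D    30
2   G    28
add column mins_plus_3 = t['mins'] + 3:
  pos  mins  mins_plus_3
0   C    45           48
1   D    30           33
2   G    28           31
value at position 1, column 'mins_plus_3' → 33

33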